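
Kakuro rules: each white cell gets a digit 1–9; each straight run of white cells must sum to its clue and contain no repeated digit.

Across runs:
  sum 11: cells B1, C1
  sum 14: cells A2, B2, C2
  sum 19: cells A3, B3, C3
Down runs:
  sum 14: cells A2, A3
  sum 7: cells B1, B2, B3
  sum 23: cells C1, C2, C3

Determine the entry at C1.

9

7 in 3 cells must be {1,2,4}; 23 in 3 cells must be {6,8,9}.
Nothing is forced directly, so branch on B1, whose candidates are 2 or 4. If B1 = 4: then C1 would have to be in {7} for the 11 across but in {6,8,9} for the 23 down — contradiction. So B1 = 2.
C1 = 11 − 2 = 9 completes the 11 across.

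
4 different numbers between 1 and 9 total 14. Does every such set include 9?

Counterexample: {1,2,3,8} sums to 14 without using 9.

No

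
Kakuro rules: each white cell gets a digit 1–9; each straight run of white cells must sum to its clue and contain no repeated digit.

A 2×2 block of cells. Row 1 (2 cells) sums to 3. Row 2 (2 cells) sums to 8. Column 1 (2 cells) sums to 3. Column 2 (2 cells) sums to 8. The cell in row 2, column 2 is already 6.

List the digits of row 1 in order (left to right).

1 2

3 in 2 cells must be {1,2}.
(1,2) = 8 − 6 = 2 completes the 8 down.
(2,1) = 8 − 6 = 2 completes the 8 across.
(1,1) = 3 − 2 = 1 completes the 3 across.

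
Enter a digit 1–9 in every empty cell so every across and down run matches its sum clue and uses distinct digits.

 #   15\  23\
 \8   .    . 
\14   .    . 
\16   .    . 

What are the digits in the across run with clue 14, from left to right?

6 8

16 in 2 cells must be {7,9}; 23 in 3 cells must be {6,8,9}.
The 8 across and the 23 down share only 6, so R1C2 = 6.
Given what's placed, R3C2 must be 9 to fit the 16 across and 23 down.
R1C1 = 8 − 6 = 2 completes the 8 across.
R2C2 = 23 − 15 = 8 completes the 23 down.
R3C1 = 16 − 9 = 7 completes the 16 across.
R2C1 = 14 − 8 = 6 completes the 14 across.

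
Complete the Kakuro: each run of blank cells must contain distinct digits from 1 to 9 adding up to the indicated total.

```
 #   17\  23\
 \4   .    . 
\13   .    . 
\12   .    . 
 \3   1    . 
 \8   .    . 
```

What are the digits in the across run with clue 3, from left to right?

4 in 2 cells must be {1,3}; 3 in 2 cells must be {1,2}.
Given what's placed, R1C1 must be 3 to fit the 4 across and 17 down.
R1C2 = 4 − 3 = 1 completes the 4 across.
R4C2 = 3 − 1 = 2 completes the 3 across.

1 2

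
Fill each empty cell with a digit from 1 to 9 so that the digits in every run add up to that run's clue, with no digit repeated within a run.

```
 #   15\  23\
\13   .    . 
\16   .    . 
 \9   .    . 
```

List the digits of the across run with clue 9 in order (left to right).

3, 6

16 in 2 cells must be {7,9}; 23 in 3 cells must be {6,8,9}.
The 16 across and the 23 down share only 9, so R2C2 = 9.
R2C1 = 16 − 9 = 7 completes the 16 across.
Nothing is forced directly, so branch on R1C1, whose candidates are 5 or 6. If R1C1 = 6: then R1C2 would have to be in {7} for the 13 across but in {6,8} for the 23 down — contradiction. So R1C1 = 5.
R1C2 = 13 − 5 = 8 completes the 13 across.
R3C1 = 15 − 12 = 3 completes the 15 down.
R3C2 = 9 − 3 = 6 completes the 9 across.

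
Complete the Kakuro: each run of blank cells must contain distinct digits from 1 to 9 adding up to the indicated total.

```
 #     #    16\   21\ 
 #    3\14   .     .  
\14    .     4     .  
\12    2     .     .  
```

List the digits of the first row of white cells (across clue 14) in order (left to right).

9 5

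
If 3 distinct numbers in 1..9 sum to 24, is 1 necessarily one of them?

The only way to make 24 from 3 distinct digits is {7,8,9}, which does not contain 1.

No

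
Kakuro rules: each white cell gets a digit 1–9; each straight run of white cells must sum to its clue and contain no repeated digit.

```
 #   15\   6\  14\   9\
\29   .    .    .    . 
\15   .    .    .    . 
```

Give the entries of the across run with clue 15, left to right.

7 1 5 2

29 in 4 cells must be {5,7,8,9}.
Only 5 fits R1C2 under both its across sum 29 and down sum 6.
R2C2 = 6 − 5 = 1 completes the 6 down.
Nothing is forced directly, so branch on R1C3, whose candidates are 8 or 9. If R1C3 = 8: that forces R1C4 = 7, R2C3 = 6, after which R2C4 would have to be in {3,5} for the 15 across but in {2} for the 9 down — contradiction. So R1C3 = 9.
R2C3 = 14 − 9 = 5 completes the 14 down.
No cell is forced outright now. R2C1 can only be 6 or 7 (the digits allowed by both its 15 across and its 15 down). If R2C1 = 6: then R1C1 would have to be in {7,8} for the 29 across but in {9} for the 15 down — contradiction. So R2C1 = 7.
R1C1 = 15 − 7 = 8 completes the 15 down.
R1C4 = 29 − 22 = 7 completes the 29 across.
R2C4 = 15 − 13 = 2 completes the 15 across.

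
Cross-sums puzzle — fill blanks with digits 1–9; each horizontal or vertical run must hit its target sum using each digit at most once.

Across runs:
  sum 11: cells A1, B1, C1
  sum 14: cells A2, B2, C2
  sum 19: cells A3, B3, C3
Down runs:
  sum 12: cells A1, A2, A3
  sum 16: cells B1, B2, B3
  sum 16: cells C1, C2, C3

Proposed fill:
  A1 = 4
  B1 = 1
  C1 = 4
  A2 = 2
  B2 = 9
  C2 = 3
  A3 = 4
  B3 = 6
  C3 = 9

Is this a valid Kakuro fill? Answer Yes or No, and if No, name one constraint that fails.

No — the across run A1–C1 sums to 9, not 11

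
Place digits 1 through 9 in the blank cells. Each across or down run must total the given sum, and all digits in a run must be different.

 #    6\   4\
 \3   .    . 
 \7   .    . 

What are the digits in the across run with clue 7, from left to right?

4, 3

3 in 2 cells must be {1,2}; 4 in 2 cells must be {1,3}.
The 3 across and the 4 down share only 1, so R1C2 = 1.
R2C2 = 4 − 1 = 3 completes the 4 down.
R1C1 = 3 − 1 = 2 completes the 3 across.
R2C1 = 7 − 3 = 4 completes the 7 across.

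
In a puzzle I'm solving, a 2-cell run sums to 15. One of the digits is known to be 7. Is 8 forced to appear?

Yes

The only way to make 15 from 2 distinct digits under that restriction is {7,8}, which contains 8.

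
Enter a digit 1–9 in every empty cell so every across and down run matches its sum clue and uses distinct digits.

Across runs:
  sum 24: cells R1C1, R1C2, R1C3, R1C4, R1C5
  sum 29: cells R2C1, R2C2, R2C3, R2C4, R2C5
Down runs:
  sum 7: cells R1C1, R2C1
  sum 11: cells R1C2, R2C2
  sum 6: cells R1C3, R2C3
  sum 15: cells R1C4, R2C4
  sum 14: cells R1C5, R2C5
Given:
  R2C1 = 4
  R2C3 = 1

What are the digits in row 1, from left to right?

3, 2, 5, 8, 6

R1C1 = 7 − 4 = 3 completes the 7 down.
R1C3 = 6 − 1 = 5 completes the 6 down.
No cell is forced outright now. R2C5 can only be 8 or 9 (the digits allowed by both its 29 across and its 14 down). If R2C5 = 9: then R1C5 would have to be in {1,2,6,7,8,9} for the 24 across but in {5} for the 14 down — contradiction. So R2C5 = 8.
R1C5 = 14 − 8 = 6 completes the 14 down.
No cell is forced outright now. R1C4 can only be 8 or 9 (the digits allowed by both its 24 across and its 15 down). If R1C4 = 9: then R1C2 would have to be in {1} for the 24 across but in {2,3,4,5,6,7,8,9} for the 11 down — contradiction. So R1C4 = 8.
R1C2 = 24 − 22 = 2 completes the 24 across.
R2C2 = 11 − 2 = 9 completes the 11 down.
R2C4 = 29 − 22 = 7 completes the 29 across.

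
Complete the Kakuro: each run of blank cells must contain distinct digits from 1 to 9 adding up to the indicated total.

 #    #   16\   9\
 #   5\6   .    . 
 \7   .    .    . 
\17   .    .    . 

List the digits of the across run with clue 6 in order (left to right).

5, 1

7 in 3 cells must be {1,2,4}.
Nothing is forced directly, so branch on R2C2, whose candidates are 1 or 2 or 4. If R2C2 = 1: then R1C2 would have to be in {1,2,4,5} for the 6 across but in {6,7,8,9} for the 16 down — contradiction. If R2C2 = 2: that forces R1C2 = 5, R1C3 = 1, after which R2C3 would have to be in {1,4} for the 7 across but in {2,3,5,6} for the 9 down — contradiction. So R2C2 = 4.
Given what's placed, R1C2 must be 5 to fit the 6 across and 16 down.
R1C3 = 6 − 5 = 1 completes the 6 across.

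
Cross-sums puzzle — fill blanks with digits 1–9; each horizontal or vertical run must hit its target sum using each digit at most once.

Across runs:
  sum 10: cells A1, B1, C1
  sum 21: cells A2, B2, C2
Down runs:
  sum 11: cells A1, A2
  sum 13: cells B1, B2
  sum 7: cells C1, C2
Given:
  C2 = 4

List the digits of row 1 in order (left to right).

C1 = 7 − 4 = 3 completes the 7 down.
Nothing is forced directly, so branch on B1, whose candidates are 5 or 6. If B1 = 6: then A1 would have to be in {1} for the 10 across but in {2,3,4,5,6,7,8,9} for the 11 down — contradiction. So B1 = 5.
A1 = 10 − 8 = 2 completes the 10 across.
A2 = 11 − 2 = 9 completes the 11 down.
B2 = 21 − 13 = 8 completes the 21 across.

2, 5, 3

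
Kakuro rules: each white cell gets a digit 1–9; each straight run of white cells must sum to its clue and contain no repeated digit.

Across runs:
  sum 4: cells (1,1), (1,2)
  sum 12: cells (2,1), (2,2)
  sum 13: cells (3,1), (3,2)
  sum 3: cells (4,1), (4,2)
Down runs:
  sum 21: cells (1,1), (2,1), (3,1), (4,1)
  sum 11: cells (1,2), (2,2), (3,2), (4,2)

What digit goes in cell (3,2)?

4 in 2 cells must be {1,3}; 3 in 2 cells must be {1,2}; 11 in 4 cells must be {1,2,3,5}.
Only 5 fits (3,2) under both its across sum 13 and down sum 11.

5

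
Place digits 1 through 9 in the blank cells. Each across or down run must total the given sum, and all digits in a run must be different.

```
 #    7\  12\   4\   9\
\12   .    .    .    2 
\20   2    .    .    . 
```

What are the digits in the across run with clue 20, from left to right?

4 in 2 cells must be {1,3}.
R1C1 = 7 − 2 = 5 completes the 7 down.
Given what's placed, R1C2 must be 4 to fit the 12 across and 12 down.
R1C3 = 12 − 11 = 1 completes the 12 across.
R2C2 = 12 − 4 = 8 completes the 12 down.
R2C3 = 4 − 1 = 3 completes the 4 down.
R2C4 = 20 − 13 = 7 completes the 20 across.

2, 8, 3, 7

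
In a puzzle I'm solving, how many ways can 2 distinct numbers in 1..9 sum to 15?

2

2 distinct digits from 1–9 sum between 3 and 17.
Enumerating: {6,9}, {7,8}.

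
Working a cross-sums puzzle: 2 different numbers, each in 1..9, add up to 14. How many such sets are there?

2

2 distinct digits from 1–9 sum between 3 and 17.
Enumerating: {5,9}, {6,8}.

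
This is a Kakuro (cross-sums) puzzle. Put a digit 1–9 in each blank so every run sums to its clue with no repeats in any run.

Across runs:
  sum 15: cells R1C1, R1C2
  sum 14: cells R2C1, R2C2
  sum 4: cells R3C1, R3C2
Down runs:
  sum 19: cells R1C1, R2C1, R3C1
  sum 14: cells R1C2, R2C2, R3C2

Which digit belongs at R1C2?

8

4 in 2 cells must be {1,3}.
The 4 across and the 19 down share only 3, so R3C1 = 3.
R3C2 = 4 − 3 = 1 completes the 4 across.
Given what's placed, R2C1 must be 9 to fit the 14 across and 19 down.
R2C2 = 14 − 9 = 5 completes the 14 across.
R1C1 = 19 − 12 = 7 completes the 19 down.
R1C2 = 15 − 7 = 8 completes the 15 across.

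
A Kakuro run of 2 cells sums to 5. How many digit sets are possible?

2

2 distinct digits from 1–9 sum between 3 and 17.
Enumerating: {1,4}, {2,3}.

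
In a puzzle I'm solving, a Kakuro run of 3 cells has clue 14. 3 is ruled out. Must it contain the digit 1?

Counterexample: {2,4,8} sums to 14 under that restriction without using 1.

No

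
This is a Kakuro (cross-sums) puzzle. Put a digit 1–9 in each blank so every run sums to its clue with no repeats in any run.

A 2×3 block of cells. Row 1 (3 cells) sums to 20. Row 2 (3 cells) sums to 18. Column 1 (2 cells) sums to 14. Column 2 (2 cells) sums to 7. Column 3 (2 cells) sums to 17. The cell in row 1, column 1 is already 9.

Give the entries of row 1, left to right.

9 3 8

17 in 2 cells must be {8,9}.
Given what's placed, (1,3) must be 8 to fit the 20 across and 17 down.
(2,1) = 14 − 9 = 5 completes the 14 down.
(2,3) = 17 − 8 = 9 completes the 17 down.
(1,2) = 20 − 17 = 3 completes the 20 across.
(2,2) = 18 − 14 = 4 completes the 18 across.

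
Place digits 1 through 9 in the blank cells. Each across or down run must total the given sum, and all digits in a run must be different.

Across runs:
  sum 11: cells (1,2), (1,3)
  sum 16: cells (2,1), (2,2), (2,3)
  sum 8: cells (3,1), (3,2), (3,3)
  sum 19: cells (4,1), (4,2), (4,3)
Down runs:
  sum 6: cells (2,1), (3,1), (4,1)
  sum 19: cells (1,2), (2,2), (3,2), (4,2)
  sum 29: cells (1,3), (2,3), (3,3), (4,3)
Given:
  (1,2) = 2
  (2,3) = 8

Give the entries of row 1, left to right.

6 in 3 cells must be {1,2,3}; 29 in 4 cells must be {5,7,8,9}.
(1,3) = 11 − 2 = 9 completes the 11 across.

2 9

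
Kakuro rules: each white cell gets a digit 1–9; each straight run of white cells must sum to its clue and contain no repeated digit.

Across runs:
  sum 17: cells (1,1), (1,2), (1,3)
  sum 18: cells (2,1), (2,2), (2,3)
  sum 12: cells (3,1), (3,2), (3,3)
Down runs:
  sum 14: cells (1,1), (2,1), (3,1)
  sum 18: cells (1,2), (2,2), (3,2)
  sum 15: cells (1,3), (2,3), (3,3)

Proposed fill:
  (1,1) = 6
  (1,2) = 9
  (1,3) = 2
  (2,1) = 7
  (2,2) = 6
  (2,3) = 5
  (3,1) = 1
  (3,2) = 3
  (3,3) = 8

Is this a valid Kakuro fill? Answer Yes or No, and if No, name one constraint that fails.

Across: 6+9+2=17; 7+6+5=18; 1+3+8=12. Down: 6+7+1=14; 9+6+3=18; 2+5+8=15. No digit repeats within any run.

Yes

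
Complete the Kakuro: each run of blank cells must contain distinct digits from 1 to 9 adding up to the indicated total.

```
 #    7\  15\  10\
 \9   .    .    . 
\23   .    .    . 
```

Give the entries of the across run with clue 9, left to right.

1 6 2

23 in 3 cells must be {6,8,9}.
The 9 across and the 15 down share only 6, so R1C2 = 6.
The 23 across and the 7 down share only 6, so R2C1 = 6.
R2C2 = 15 − 6 = 9 completes the 15 down.
R2C3 = 23 − 15 = 8 completes the 23 across.
R1C1 = 7 − 6 = 1 completes the 7 down.
R1C3 = 9 − 7 = 2 completes the 9 across.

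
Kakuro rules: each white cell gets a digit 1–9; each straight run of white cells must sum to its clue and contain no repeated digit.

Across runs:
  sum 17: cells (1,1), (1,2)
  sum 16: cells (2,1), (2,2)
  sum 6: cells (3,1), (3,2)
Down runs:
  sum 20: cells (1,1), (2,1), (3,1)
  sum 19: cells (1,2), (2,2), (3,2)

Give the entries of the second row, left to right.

7 9

17 in 2 cells must be {8,9}; 16 in 2 cells must be {7,9}.
Nothing is forced directly, so branch on (3,1), whose candidates are 4 or 5. If (3,1) = 5: then (3,2) would have to be in {1} for the 6 across but in {2,3,4,5,6,7,8,9} for the 19 down — contradiction. So (3,1) = 4.
Given what's placed, (1,1) must be 9 to fit the 17 across and 20 down.
(1,2) = 17 − 9 = 8 completes the 17 across.
(2,1) = 20 − 13 = 7 completes the 20 down.
(2,2) = 16 − 7 = 9 completes the 16 across.
(3,2) = 6 − 4 = 2 completes the 6 across.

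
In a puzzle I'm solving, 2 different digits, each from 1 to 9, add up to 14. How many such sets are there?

2

2 distinct digits from 1–9 sum between 3 and 17.
Enumerating: {5,9}, {6,8}.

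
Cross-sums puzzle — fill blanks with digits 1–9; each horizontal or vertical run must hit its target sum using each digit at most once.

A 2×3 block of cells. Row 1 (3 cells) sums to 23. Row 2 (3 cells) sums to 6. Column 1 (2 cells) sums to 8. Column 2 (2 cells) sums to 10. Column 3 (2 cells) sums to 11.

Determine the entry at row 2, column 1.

2

23 in 3 cells must be {6,8,9}; 6 in 3 cells must be {1,2,3}.
The 23 across and the 8 down share only 6, so (1,1) = 6.
(2,1) = 8 − 6 = 2 completes the 8 down.
Given what's placed, (2,3) must be 3 to fit the 6 across and 11 down.
(1,3) = 11 − 3 = 8 completes the 11 down.
(2,2) = 6 − 5 = 1 completes the 6 across.
(1,2) = 23 − 14 = 9 completes the 23 across.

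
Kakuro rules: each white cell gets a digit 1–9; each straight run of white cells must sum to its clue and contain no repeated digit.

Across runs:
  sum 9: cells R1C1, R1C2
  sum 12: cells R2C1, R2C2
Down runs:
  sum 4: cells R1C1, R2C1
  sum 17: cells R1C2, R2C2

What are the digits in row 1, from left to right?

1 8

4 in 2 cells must be {1,3}; 17 in 2 cells must be {8,9}.
The 9 across and the 17 down share only 8, so R1C2 = 8.
The 12 across and the 4 down share only 3, so R2C1 = 3.
R2C2 = 12 − 3 = 9 completes the 12 across.
R1C1 = 9 − 8 = 1 completes the 9 across.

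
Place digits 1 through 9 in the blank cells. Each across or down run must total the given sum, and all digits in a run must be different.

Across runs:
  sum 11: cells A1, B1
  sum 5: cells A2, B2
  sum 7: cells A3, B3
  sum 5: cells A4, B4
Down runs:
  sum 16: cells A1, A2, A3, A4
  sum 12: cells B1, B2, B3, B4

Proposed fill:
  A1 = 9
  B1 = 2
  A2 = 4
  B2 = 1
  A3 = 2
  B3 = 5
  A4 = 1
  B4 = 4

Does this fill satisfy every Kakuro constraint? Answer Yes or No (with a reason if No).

Across: 9+2=11; 4+1=5; 2+5=7; 1+4=5. Down: 9+4+2+1=16; 2+1+5+4=12. No digit repeats within any run.

Yes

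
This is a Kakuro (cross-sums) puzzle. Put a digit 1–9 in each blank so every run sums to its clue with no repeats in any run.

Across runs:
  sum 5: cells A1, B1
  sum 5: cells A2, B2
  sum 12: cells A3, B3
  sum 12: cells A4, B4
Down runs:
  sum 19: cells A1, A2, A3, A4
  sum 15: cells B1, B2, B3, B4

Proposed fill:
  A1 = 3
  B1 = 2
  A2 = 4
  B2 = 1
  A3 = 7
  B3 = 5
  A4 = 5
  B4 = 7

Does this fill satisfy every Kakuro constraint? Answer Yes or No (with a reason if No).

Across: 3+2=5; 4+1=5; 7+5=12; 5+7=12. Down: 3+4+7+5=19; 2+1+5+7=15. No digit repeats within any run.

Yes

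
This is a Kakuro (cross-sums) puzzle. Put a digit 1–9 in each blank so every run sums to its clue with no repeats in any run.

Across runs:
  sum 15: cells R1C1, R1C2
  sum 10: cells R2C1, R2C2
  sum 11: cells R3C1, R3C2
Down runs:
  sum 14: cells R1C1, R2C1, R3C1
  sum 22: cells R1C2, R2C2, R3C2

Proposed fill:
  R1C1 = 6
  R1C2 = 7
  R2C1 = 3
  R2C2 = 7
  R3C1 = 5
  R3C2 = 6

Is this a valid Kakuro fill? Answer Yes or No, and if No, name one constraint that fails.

No — the across run R1C1–R1C2 sums to 13, not 15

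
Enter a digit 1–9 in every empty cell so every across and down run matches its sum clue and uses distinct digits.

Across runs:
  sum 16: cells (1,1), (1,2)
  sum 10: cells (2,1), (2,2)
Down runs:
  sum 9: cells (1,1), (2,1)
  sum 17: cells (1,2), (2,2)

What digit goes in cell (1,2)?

9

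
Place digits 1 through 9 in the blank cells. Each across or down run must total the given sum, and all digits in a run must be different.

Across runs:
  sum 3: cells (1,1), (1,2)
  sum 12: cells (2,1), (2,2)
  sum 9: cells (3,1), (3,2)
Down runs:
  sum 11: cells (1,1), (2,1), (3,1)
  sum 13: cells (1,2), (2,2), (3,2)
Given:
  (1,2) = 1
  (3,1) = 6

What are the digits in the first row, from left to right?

3 in 2 cells must be {1,2}.
(1,1) = 3 − 1 = 2 completes the 3 across.
(2,1) = 11 − 8 = 3 completes the 11 down.
(2,2) = 12 − 3 = 9 completes the 12 across.
(3,2) = 9 − 6 = 3 completes the 9 across.

2 1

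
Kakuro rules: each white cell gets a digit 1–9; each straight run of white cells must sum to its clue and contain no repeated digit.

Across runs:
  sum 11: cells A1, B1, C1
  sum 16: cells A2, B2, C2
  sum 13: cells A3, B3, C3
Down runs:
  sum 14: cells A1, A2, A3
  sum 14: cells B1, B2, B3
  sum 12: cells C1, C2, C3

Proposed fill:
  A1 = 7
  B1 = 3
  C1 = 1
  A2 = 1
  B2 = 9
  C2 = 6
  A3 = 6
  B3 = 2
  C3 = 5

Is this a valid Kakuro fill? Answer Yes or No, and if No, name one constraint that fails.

Yes

Across: 7+3+1=11; 1+9+6=16; 6+2+5=13. Down: 7+1+6=14; 3+9+2=14; 1+6+5=12. No digit repeats within any run.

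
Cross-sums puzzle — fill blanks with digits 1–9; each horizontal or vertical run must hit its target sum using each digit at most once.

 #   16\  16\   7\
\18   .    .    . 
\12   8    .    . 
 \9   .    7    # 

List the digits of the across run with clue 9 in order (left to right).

2, 7

R3C1 = 9 − 7 = 2 completes the 9 across.
R1C1 = 16 − 10 = 6 completes the 16 down.
No cell is forced outright now. R2C2 can only be 1 or 3 (the digits allowed by both its 12 across and its 16 down). If R2C2 = 3: then R1C2 would have to be in {3,4,5,7,8,9} for the 18 across but in {6} for the 16 down — contradiction. So R2C2 = 1.
R1C2 = 16 − 8 = 8 completes the 16 down.
R1C3 = 18 − 14 = 4 completes the 18 across.
R2C3 = 12 − 9 = 3 completes the 12 across.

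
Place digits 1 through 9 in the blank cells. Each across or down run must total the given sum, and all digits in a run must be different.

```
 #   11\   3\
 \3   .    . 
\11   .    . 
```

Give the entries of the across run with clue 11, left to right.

9 2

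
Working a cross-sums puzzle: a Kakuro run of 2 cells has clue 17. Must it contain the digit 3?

No

The only way to make 17 from 2 distinct digits is {8,9}, which does not contain 3.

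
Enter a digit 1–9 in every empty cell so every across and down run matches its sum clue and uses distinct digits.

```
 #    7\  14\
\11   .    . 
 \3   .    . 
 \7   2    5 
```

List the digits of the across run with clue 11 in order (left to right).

4 7

3 in 2 cells must be {1,2}; 7 in 3 cells must be {1,2,4}.
Given what's placed, R1C1 must be 4 to fit the 11 across and 7 down.
R1C2 = 11 − 4 = 7 completes the 11 across.
R2C1 = 7 − 6 = 1 completes the 7 down.
R2C2 = 3 − 1 = 2 completes the 3 across.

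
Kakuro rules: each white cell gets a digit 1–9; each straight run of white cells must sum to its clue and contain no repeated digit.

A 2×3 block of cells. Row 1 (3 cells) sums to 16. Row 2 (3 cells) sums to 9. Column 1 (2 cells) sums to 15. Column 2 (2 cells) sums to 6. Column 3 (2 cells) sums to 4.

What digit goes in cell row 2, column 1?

4 in 2 cells must be {1,3}.
The 9 across and the 15 down share only 6, so (2,1) = 6.
Given what's placed, (2,3) must be 1 to fit the 9 across and 4 down.
(1,1) = 15 − 6 = 9 completes the 15 down.
(1,3) = 4 − 1 = 3 completes the 4 down.
(2,2) = 9 − 7 = 2 completes the 9 across.
(1,2) = 16 − 12 = 4 completes the 16 across.

6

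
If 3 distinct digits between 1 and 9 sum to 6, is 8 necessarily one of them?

The only way to make 6 from 3 distinct digits is {1,2,3}, which does not contain 8.

No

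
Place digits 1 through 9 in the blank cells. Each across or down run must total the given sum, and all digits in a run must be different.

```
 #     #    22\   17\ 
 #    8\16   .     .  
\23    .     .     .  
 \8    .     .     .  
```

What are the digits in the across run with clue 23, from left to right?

16 in 2 cells must be {7,9}; 23 in 3 cells must be {6,8,9}.
Only 6 fits R2C1 under both its across sum 23 and down sum 8.
R3C1 = 8 − 6 = 2 completes the 8 down.
Given what's placed, R3C2 must be 5 to fit the 8 across and 22 down.
R3C3 = 8 − 7 = 1 completes the 8 across.
R1C2 = 9: the only remaining digit allowed by both the 16 across and the 22 down.
R1C3 = 16 − 9 = 7 completes the 16 across.
R2C2 = 22 − 14 = 8 completes the 22 down.
R2C3 = 23 − 14 = 9 completes the 23 across.

6 8 9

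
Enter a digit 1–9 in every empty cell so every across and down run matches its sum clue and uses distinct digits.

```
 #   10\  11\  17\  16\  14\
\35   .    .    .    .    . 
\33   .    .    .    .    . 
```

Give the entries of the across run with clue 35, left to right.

7 5 8 9 6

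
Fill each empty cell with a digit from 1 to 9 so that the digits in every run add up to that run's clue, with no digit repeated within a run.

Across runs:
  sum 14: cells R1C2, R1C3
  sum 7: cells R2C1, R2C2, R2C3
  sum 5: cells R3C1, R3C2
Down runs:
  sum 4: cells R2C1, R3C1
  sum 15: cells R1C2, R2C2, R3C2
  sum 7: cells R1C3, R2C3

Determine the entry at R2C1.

1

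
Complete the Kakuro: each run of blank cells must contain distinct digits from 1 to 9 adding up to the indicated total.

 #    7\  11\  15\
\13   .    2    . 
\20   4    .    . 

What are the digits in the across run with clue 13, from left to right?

R1C1 = 7 − 4 = 3 completes the 7 down.
R1C3 = 13 − 5 = 8 completes the 13 across.
R2C2 = 11 − 2 = 9 completes the 11 down.
R2C3 = 20 − 13 = 7 completes the 20 across.

3, 2, 8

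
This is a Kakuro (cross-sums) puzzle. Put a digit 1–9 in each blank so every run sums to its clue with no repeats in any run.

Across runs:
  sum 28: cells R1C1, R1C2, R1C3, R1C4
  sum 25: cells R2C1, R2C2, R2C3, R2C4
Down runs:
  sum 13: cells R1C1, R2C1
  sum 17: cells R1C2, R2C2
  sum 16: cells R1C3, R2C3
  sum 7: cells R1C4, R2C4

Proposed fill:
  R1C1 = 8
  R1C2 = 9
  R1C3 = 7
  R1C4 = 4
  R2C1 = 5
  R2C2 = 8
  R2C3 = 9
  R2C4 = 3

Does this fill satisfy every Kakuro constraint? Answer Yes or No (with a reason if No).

Across: 8+9+7+4=28; 5+8+9+3=25. Down: 8+5=13; 9+8=17; 7+9=16; 4+3=7. No digit repeats within any run.

Yes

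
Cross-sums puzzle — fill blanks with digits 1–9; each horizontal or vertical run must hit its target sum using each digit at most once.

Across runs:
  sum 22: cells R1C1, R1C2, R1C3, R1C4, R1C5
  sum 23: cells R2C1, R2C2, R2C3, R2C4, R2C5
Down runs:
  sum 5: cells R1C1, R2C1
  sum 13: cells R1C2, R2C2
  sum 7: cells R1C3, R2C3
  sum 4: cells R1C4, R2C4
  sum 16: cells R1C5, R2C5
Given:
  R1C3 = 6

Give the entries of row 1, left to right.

3 5 6 1 7

4 in 2 cells must be {1,3}; 16 in 2 cells must be {7,9}.
R2C3 = 7 − 6 = 1 completes the 7 down.
R2C4 = 3: the only remaining digit allowed by both the 23 across and the 4 down.
R1C4 = 4 − 3 = 1 completes the 4 down.
No cell is forced outright now. R2C1 can only be 2 or 4 (the digits allowed by both its 23 across and its 5 down). If R2C1 = 4: then R1C1 would have to be in {2,3,4,5,7,8,9} for the 22 across but in {1} for the 5 down — contradiction. So R2C1 = 2.
R1C1 = 5 − 2 = 3 completes the 5 down.
Given what's placed, R1C5 must be 7 to fit the 22 across and 16 down.
R2C5 = 16 − 7 = 9 completes the 16 down.
R1C2 = 22 − 17 = 5 completes the 22 across.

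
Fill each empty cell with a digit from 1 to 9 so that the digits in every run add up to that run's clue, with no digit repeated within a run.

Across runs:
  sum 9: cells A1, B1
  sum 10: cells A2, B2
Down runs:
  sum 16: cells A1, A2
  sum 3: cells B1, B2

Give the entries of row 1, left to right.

7, 2

16 in 2 cells must be {7,9}; 3 in 2 cells must be {1,2}.
The 9 across and the 16 down share only 7, so A1 = 7.
B1 = 9 − 7 = 2 completes the 9 across.
A2 = 16 − 7 = 9 completes the 16 down.
B2 = 10 − 9 = 1 completes the 10 across.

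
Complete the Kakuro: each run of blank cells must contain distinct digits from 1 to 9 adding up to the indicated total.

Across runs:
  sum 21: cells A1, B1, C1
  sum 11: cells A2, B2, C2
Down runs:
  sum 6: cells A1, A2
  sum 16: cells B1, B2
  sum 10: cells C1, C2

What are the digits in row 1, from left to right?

5 9 7

16 in 2 cells must be {7,9}.
The 11 across and the 16 down share only 7, so B2 = 7.
B1 = 16 − 7 = 9 completes the 16 down.
Given what's placed, A2 must be 1 to fit the 11 across and 6 down.
C2 = 11 − 8 = 3 completes the 11 across.
A1 = 6 − 1 = 5 completes the 6 down.
C1 = 21 − 14 = 7 completes the 21 across.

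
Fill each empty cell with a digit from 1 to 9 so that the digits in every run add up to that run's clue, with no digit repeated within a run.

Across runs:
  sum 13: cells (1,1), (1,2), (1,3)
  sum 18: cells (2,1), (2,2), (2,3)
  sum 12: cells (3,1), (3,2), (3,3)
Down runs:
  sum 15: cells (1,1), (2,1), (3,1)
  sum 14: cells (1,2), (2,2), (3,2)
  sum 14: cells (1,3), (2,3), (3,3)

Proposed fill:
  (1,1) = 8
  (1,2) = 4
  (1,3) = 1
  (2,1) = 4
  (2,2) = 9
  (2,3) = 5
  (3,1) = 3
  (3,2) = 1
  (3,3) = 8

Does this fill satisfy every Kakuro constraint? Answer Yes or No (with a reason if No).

Yes

Across: 8+4+1=13; 4+9+5=18; 3+1+8=12. Down: 8+4+3=15; 4+9+1=14; 1+5+8=14. No digit repeats within any run.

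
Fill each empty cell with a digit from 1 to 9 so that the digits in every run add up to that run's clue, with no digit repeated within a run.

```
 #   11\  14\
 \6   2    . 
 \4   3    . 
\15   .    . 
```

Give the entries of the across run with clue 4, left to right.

4 in 2 cells must be {1,3}.
R1C2 = 6 − 2 = 4 completes the 6 across.
R2C2 = 4 − 3 = 1 completes the 4 across.
R3C1 = 11 − 5 = 6 completes the 11 down.
R3C2 = 15 − 6 = 9 completes the 15 across.

3, 1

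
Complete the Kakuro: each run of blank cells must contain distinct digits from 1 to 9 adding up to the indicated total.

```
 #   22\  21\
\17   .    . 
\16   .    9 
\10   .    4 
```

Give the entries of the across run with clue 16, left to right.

17 in 2 cells must be {8,9}; 16 in 2 cells must be {7,9}.
R1C2 = 21 − 13 = 8 completes the 21 down.
R2C1 = 16 − 9 = 7 completes the 16 across.
R3C1 = 10 − 4 = 6 completes the 10 across.
R1C1 = 17 − 8 = 9 completes the 17 across.

7 9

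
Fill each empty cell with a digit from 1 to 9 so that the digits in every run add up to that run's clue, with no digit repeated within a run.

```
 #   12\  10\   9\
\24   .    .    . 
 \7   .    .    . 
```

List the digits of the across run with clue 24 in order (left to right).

8 9 7

24 in 3 cells must be {7,8,9}; 7 in 3 cells must be {1,2,4}.
The 7 across and the 12 down share only 4, so R2C1 = 4.
R1C1 = 12 − 4 = 8 completes the 12 down.
Given what's placed, R1C3 must be 7 to fit the 24 across and 9 down.
R2C3 = 9 − 7 = 2 completes the 9 down.
R1C2 = 24 − 15 = 9 completes the 24 across.
R2C2 = 7 − 6 = 1 completes the 7 across.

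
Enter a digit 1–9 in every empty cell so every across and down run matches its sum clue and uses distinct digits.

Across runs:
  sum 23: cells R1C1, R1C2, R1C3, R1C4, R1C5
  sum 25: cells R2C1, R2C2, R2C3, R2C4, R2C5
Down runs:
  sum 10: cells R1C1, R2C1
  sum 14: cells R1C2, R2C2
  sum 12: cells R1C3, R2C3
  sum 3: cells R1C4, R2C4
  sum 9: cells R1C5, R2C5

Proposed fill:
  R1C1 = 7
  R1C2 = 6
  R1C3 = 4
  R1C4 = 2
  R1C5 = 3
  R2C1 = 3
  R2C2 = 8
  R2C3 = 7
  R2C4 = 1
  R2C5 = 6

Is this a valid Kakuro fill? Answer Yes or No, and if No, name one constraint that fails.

No — the down run R1C3–R2C3 sums to 11, not 12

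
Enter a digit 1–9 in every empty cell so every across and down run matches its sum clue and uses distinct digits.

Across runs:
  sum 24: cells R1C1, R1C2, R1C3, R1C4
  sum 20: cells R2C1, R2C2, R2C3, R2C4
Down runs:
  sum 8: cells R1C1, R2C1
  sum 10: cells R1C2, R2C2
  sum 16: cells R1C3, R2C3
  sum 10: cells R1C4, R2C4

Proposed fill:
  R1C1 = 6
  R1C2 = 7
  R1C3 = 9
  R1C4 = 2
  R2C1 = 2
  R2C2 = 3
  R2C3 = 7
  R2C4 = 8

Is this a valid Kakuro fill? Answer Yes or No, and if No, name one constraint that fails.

Yes

Across: 6+7+9+2=24; 2+3+7+8=20. Down: 6+2=8; 7+3=10; 9+7=16; 2+8=10. No digit repeats within any run.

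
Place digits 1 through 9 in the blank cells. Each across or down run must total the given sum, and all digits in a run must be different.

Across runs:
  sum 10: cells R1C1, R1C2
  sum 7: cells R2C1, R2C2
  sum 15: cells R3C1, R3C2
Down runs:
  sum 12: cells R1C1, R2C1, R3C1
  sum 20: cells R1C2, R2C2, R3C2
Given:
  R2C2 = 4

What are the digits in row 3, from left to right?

8 7

R2C1 = 7 − 4 = 3 completes the 7 across.
Nothing is forced directly, so branch on R1C2, whose candidates are 7 or 9. If R1C2 = 7: then R1C1 would have to be in {3} for the 10 across but in {1,2,4,5,7,8} for the 12 down — contradiction. So R1C2 = 9.
R1C1 = 10 − 9 = 1 completes the 10 across.
R3C1 = 12 − 4 = 8 completes the 12 down.
R3C2 = 15 − 8 = 7 completes the 15 across.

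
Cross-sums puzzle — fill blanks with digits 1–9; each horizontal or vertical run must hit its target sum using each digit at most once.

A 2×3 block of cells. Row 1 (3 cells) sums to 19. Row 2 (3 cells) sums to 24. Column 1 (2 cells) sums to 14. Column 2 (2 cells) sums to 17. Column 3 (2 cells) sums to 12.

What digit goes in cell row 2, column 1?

8

24 in 3 cells must be {7,8,9}; 17 in 2 cells must be {8,9}.
Nothing is forced directly, so branch on (2,1), whose candidates are 8 or 9. If (2,1) = 9: that forces (1,1) = 5, (1,2) = 8, after which (1,3) would have to be in {6} for the 19 across but in {3,4,5,7,8,9} for the 12 down — contradiction. So (2,1) = 8.
(1,1) = 14 − 8 = 6 completes the 14 down.
Given what's placed, (2,2) must be 9 to fit the 24 across and 17 down.
(2,3) = 24 − 17 = 7 completes the 24 across.
(1,2) = 17 − 9 = 8 completes the 17 down.
(1,3) = 19 − 14 = 5 completes the 19 across.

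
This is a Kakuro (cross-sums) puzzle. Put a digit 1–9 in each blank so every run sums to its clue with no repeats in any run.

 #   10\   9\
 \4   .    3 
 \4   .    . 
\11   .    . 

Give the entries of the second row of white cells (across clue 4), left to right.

4 in 2 cells must be {1,3}.
R1C1 = 4 − 3 = 1 completes the 4 across.
R2C1 = 3: the only remaining digit allowed by both the 4 across and the 10 down.
R2C2 = 4 − 3 = 1 completes the 4 across.
R3C1 = 10 − 4 = 6 completes the 10 down.
R3C2 = 11 − 6 = 5 completes the 11 across.

3, 1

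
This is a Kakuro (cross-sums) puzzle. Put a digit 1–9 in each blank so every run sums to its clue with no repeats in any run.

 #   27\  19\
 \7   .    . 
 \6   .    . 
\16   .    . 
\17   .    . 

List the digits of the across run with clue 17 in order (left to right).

16 in 2 cells must be {7,9}; 17 in 2 cells must be {8,9}.
Nothing is forced directly, so branch on R3C2, whose candidates are 7 or 9. If R3C2 = 9: that forces R3C1 = 7, after which R4C2 would have to be in {8,9} for the 17 across but in {1,2,3,4,5,6,7} for the 19 down — contradiction. So R3C2 = 7.
R3C1 = 16 − 7 = 9 completes the 16 across.
Given what's placed, R4C1 must be 8 to fit the 17 across and 27 down.
R4C2 = 17 − 8 = 9 completes the 17 across.

8 9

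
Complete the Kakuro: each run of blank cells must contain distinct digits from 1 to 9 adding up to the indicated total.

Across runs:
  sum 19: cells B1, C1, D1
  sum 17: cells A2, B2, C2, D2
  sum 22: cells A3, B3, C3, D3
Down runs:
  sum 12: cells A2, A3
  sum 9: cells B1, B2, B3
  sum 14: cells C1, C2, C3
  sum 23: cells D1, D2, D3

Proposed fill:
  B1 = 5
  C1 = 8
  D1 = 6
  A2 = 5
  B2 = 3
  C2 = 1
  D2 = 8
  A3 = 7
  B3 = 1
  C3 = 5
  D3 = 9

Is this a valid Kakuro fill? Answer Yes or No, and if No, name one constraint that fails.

Yes

Across: 5+8+6=19; 5+3+1+8=17; 7+1+5+9=22. Down: 5+7=12; 5+3+1=9; 8+1+5=14; 6+8+9=23. No digit repeats within any run.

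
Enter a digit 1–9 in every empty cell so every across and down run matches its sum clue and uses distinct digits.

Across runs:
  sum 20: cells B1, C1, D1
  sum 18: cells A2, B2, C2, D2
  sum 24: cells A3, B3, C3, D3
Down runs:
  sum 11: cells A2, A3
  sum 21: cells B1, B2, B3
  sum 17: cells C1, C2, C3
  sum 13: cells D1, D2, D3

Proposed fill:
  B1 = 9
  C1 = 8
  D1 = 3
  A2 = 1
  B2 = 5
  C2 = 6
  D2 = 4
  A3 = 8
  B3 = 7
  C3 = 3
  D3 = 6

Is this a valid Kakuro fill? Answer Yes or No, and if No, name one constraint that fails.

No — the across run A2–D2 sums to 16, not 18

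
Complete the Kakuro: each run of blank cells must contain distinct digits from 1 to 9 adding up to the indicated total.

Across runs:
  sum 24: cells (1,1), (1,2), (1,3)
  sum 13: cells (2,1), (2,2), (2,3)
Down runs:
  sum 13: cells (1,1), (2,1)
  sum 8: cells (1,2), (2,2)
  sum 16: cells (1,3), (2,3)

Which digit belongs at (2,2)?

1

24 in 3 cells must be {7,8,9}; 16 in 2 cells must be {7,9}.
The 24 across and the 8 down share only 7, so (1,2) = 7.
Given what's placed, (1,3) must be 9 to fit the 24 across and 16 down.
(2,2) = 8 − 7 = 1 completes the 8 down.
(2,3) = 16 − 9 = 7 completes the 16 down.
(1,1) = 24 − 16 = 8 completes the 24 across.
(2,1) = 13 − 8 = 5 completes the 13 across.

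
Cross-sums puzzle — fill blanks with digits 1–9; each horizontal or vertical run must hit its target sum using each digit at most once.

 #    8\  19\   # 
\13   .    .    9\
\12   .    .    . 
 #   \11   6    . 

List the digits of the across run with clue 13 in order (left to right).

5, 8

R3C3 = 11 − 6 = 5 completes the 11 across.
R2C3 = 9 − 5 = 4 completes the 9 down.
R2C2 = 5: the only remaining digit allowed by both the 12 across and the 19 down.
R1C2 = 19 − 11 = 8 completes the 19 down.
R2C1 = 12 − 9 = 3 completes the 12 across.
R1C1 = 13 − 8 = 5 completes the 13 across.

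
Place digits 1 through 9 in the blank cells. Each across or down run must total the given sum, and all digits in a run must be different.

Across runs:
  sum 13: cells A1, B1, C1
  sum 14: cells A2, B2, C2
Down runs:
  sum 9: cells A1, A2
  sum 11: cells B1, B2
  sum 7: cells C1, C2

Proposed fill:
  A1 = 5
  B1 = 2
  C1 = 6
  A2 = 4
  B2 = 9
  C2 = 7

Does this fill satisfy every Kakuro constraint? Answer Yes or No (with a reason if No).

No — the across run A2–C2 sums to 20, not 14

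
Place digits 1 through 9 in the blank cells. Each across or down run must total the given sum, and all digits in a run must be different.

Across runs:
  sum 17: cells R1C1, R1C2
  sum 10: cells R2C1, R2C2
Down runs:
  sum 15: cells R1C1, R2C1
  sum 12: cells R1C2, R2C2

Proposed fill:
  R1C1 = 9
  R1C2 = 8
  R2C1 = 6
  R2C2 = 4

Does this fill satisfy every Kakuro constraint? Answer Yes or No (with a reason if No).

Yes

Across: 9+8=17; 6+4=10. Down: 9+6=15; 8+4=12. No digit repeats within any run.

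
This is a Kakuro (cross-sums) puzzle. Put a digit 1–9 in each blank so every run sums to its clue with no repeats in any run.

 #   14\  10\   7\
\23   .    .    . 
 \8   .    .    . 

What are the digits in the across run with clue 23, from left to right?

23 in 3 cells must be {6,8,9}.
The 23 across and the 7 down share only 6, so R1C3 = 6.
The 8 across and the 14 down share only 5, so R2C1 = 5.
R2C3 = 7 − 6 = 1 completes the 7 down.
R1C1 = 14 − 5 = 9 completes the 14 down.
R1C2 = 23 − 15 = 8 completes the 23 across.
R2C2 = 8 − 6 = 2 completes the 8 across.

9, 8, 6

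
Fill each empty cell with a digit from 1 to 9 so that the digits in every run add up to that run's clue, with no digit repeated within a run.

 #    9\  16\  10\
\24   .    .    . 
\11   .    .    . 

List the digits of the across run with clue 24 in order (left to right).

8 9 7

24 in 3 cells must be {7,8,9}; 16 in 2 cells must be {7,9}.
The 11 across and the 16 down share only 7, so R2C2 = 7.
R1C2 = 16 − 7 = 9 completes the 16 down.
Nothing is forced directly, so branch on R2C1, whose candidates are 1 or 3. If R2C1 = 3: then R1C1 would have to be in {7,8} for the 24 across but in {6} for the 9 down — contradiction. So R2C1 = 1.
R1C1 = 9 − 1 = 8 completes the 9 down.
R1C3 = 24 − 17 = 7 completes the 24 across.
R2C3 = 11 − 8 = 3 completes the 11 across.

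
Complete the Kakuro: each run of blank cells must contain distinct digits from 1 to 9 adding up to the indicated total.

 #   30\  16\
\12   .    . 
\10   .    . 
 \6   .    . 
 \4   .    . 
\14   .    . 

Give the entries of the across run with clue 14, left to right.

8 6

4 in 2 cells must be {1,3}; 16 in 5 cells must be {1,2,3,4,6}.
Only 6 fits R5C2 under both its across sum 14 and down sum 16.
R5C1 = 14 − 6 = 8 completes the 14 across.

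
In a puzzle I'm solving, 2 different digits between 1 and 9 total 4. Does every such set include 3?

Yes

The only way to make 4 from 2 distinct digits is {1,3}, which contains 3.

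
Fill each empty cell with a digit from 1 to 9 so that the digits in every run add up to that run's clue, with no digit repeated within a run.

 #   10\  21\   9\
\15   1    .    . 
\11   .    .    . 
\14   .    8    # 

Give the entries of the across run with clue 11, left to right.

R3C1 = 14 − 8 = 6 completes the 14 across.
R2C1 = 10 − 7 = 3 completes the 10 down.
Nothing is forced directly, so branch on R2C2, whose candidates are 6 or 7. If R2C2 = 6: then R1C2 would have to be in {5,6,8,9} for the 15 across but in {7} for the 21 down — contradiction. So R2C2 = 7.
R1C2 = 21 − 15 = 6 completes the 21 down.
R1C3 = 15 − 7 = 8 completes the 15 across.
R2C3 = 11 − 10 = 1 completes the 11 across.

3, 7, 1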